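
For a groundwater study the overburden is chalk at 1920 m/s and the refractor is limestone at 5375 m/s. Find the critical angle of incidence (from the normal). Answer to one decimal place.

20.9°

At critical incidence the refracted ray runs along the interface (θ₂ = 90°), so sin θ_c = V₁/V₂.
θ_c = arcsin(1920/5375) = arcsin 0.3572 = 20.93°.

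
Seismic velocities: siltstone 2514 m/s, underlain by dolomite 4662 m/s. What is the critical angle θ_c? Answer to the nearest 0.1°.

Critical incidence: sin θ_c = V₁/V₂ = 2514/4662 = 0.5393.
θ_c = arcsin 0.5393 = 32.63°.

32.6°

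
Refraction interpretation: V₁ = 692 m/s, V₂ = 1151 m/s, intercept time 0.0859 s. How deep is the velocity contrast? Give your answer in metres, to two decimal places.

37.19 m

h = tᵢ·V₁·V₂ / (2·√(V₂²−V₁²)).
√(V₂²−V₁²) = √(1151² − 692²) = 919.7 m/s.
h = 0.0859 s × 692 × 1151 / (2 × 919.7) = 37.19 m.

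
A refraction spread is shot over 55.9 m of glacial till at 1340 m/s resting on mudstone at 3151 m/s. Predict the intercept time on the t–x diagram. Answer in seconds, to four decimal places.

tᵢ = 2h·√(V₂²−V₁²)/(V₁V₂).
√(V₂²−V₁²) = √(3151²−1340²) = 2851.9 m/s.
tᵢ = 2·55.9·2851.9/(1340·3151) = 0.07551 s.

0.0755 s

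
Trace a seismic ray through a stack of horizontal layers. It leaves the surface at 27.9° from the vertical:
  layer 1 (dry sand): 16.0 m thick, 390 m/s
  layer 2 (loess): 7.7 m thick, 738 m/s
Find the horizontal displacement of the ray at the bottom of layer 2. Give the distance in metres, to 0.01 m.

23.14 m

Ray parameter p = sin 27.9° / 390 m/s = 1.1998e-03 s/m.
Layer 1: θ = 27.90°; offset = 16.0·tan 27.90° = 8.4716 m.
Layer 2: sin θ = p·738 = 0.8855 → θ = 62.31°; offset = 7.7·tan 62.31° = 14.6720 m.
Σ offsets = 23.1435 m.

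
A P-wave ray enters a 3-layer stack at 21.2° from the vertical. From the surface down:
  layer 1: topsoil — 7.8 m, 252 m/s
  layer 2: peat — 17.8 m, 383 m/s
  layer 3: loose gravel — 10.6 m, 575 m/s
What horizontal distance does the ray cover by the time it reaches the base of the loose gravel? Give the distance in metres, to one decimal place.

Apply Snell's law at each interface; in layer i the horizontal offset is hᵢ·tan θᵢ.
Layer 1: θ = 21.20°; offset = 7.8·tan 21.20° = 3.025 m.
Layer 2: sin θ = 383·sin 21.2°/252 = 0.5496, θ = 33.34°; offset = 17.8·tan 33.34° = 11.710 m.
Layer 3: sin θ = 575·sin 21.2°/252 = 0.8251, θ = 55.60°; offset = 10.6·tan 55.60° = 15.482 m.
Σ offsets = 30.218 m.

30.2 m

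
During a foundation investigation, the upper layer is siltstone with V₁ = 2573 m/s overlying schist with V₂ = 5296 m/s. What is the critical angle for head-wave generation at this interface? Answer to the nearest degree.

29°

At critical incidence the refracted ray runs along the interface (θ₂ = 90°), so sin θ_c = V₁/V₂.
θ_c = arcsin(2573/5296) = arcsin 0.4858 = 29.07°.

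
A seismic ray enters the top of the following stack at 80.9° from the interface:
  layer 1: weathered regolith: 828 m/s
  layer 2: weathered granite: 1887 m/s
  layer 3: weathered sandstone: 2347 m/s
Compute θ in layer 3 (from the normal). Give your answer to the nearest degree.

From the normal: θ₁ = 90° − 80.9° = 9.1°.
Ray parameter p = sin 9.1° / 828 = 1.9101e-04 s/m.
sin θ_3 = p·V_3 = 1.9101e-04 × 2347 = 0.4483.
θ_3 = arcsin 0.4483 = 26.64°.

27°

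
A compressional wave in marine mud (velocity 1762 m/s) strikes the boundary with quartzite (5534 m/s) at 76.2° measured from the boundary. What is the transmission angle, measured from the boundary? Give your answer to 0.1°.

Angle from the normal: 90° − 76.2° = 13.8°.
Snell's law: sin θ₂ = (V₂/V₁)·sin θ₁ = (5534/1762)·sin 13.8° = 0.7492.
θ₂ = sin⁻¹(0.7492) = 48.52° (from vertical).
From the interface: 90° − 48.52° = 41.48°.

41.5°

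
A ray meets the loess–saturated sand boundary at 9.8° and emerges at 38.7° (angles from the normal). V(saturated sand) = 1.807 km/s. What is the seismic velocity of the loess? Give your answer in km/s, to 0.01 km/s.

sin 9.8° = 0.1702; sin 38.7° = 0.6252.
V₁ = V₂·(sin θ₁/sin θ₂) = 1.807·(0.1702/0.6252) = 0.49 km/s.

0.49 km/s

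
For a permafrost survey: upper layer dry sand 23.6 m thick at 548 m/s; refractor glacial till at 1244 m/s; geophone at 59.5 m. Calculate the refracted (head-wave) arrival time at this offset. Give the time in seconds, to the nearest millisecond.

0.125 s

t = x/V₂ + 2h·√(V₂²−V₁²)/(V₁V₂).
√(V₂²−V₁²) = √(1244²−548²) = 1116.8 m/s; delay term = 2·23.6·1116.8/(548·1244) = 0.07732 s.
t = 59.5/1244 + 0.07732 = 0.12515 s.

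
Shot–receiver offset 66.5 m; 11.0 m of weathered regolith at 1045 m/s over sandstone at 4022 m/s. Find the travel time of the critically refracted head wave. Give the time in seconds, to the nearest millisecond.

t = x/V₂ + 2h·√(V₂²−V₁²)/(V₁V₂).
√(V₂²−V₁²) = √(4022²−1045²) = 3883.9 m/s; delay term = 2·11.0·3883.9/(1045·4022) = 0.02033 s.
t = 66.5/4022 + 0.02033 = 0.03686 s.

0.037 s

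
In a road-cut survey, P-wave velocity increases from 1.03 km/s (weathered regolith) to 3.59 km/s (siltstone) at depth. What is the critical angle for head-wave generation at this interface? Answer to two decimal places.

16.67°

At critical incidence the refracted ray runs along the interface (θ₂ = 90°), so sin θ_c = V₁/V₂.
θ_c = arcsin(1.03/3.59) = arcsin 0.2869 = 16.67°.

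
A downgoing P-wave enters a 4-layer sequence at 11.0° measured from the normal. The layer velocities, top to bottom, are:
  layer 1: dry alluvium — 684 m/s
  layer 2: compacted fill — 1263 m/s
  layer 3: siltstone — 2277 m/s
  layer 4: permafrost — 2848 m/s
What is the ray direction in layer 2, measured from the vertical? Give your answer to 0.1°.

Ray parameter p = sin 11.0° / 684 = 2.7896e-04 s/m.
sin θ_2 = p·V_2 = 2.7896e-04 × 1263 = 0.3523.
θ_2 = 20.63° from the vertical.

20.6°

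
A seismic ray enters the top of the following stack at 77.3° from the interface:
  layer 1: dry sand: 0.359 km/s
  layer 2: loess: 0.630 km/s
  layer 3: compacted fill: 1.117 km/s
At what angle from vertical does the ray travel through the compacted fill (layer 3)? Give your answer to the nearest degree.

43°

From the normal: θ₁ = 90° − 77.3° = 12.7°.
Ray parameter p = sin 12.7° / 0.359 = 6.1238e-01 s/km.
sin θ_3 = p·V_3 = 6.1238e-01 × 1.117 = 0.6840.
θ_3 = 43.16° from the vertical.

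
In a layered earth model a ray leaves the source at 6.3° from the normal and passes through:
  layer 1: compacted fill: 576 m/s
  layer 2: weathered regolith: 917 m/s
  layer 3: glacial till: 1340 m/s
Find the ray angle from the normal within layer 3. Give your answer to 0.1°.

14.8°

Snell's law across each interface conserves sin θ / V, so sin θ_3 = V_3·sin θ₁/V₁.
sin θ_3 = 1340 × sin 6.3° / 576 = 0.2553.
θ_3 = arcsin 0.2553 = 14.79°.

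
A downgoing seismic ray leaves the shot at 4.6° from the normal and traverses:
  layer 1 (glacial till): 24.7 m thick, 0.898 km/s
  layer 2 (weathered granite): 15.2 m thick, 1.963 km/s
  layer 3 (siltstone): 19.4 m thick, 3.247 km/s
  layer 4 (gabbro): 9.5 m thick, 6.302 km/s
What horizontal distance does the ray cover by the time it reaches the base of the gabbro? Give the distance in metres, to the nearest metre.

17 m

Apply Snell's law at each interface; in layer i the horizontal offset is hᵢ·tan θᵢ.
Layer 1: θ = 4.60°; offset = 24.7·tan 4.60° = 1.987 m.
Layer 2: sin θ = 1.963·sin 4.6°/0.898 = 0.1753, θ = 10.10°; offset = 15.2·tan 10.10° = 2.707 m.
Layer 3: sin θ = 3.247·sin 4.6°/0.898 = 0.2900, θ = 16.86°; offset = 19.4·tan 16.86° = 5.878 m.
Layer 4: sin θ = 6.302·sin 4.6°/0.898 = 0.5628, θ = 34.25°; offset = 9.5·tan 34.25° = 6.469 m.
Summing the layer offsets gives 17.041 m.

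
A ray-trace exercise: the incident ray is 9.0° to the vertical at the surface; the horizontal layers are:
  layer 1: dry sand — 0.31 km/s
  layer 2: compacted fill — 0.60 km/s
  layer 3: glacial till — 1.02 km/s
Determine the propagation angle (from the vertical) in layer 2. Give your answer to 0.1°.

17.6°

Ray parameter p = sin 9.0° / 0.31 = 5.0463e-01 s/km.
sin θ_2 = p·V_2 = 5.0463e-01 × 0.60 = 0.3028.
θ_2 = 17.62° from the vertical.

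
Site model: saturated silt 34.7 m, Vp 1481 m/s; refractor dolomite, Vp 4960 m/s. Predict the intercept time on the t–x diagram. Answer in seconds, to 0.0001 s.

tᵢ = 2h·√(V₂²−V₁²)/(V₁V₂).
√(V₂²−V₁²) = √(4960²−1481²) = 4733.7 m/s.
tᵢ = 2·34.7·4733.7/(1481·4960) = 0.04472 s.

0.0447 s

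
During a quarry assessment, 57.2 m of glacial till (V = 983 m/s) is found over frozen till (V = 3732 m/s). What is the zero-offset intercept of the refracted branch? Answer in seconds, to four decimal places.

tᵢ = 2h·√(V₂²−V₁²)/(V₁V₂).
√(V₂²−V₁²) = √(3732²−983²) = 3600.2 m/s.
tᵢ = 2·57.2·3600.2/(983·3732) = 0.11227 s.

0.1123 s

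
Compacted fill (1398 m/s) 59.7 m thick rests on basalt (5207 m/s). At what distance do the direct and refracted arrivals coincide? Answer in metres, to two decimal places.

θ_c = arcsin(1398/5207) = 15.57°, so cos θ_c = 0.9633 and tᵢ = 2h cos θ_c/V₁ = 0.0823 s.
At crossover x/V₁ = x/V₂ + tᵢ ⇒ x = tᵢ/(1/V₁ − 1/V₂) = 0.08227/(7.1531e-04 − 1.9205e-04) = 157.23 m.

157.23 m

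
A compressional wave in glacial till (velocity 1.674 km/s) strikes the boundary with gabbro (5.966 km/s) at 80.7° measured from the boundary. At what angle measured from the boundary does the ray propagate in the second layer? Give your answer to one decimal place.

Convert to the normal: θ₁ = 90° − 80.7° = 9.3°.
sin θ₁/V₁ = sin θ₂/V₂ ⇒ sin θ₂ = 5.966·sin 9.3°/1.674 = 5.966·0.1616/1.674 = 0.5759.
θ₂ = sin⁻¹(0.5759) = 35.17° (from vertical).
From the interface: 90° − 35.17° = 54.83°.

54.8°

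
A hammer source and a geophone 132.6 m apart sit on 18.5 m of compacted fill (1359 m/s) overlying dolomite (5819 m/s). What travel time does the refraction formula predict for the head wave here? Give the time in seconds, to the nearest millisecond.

t = x/V₂ + 2h·√(V₂²−V₁²)/(V₁V₂).
√(V₂²−V₁²) = √(5819²−1359²) = 5658.1 m/s; delay term = 2·18.5·5658.1/(1359·5819) = 0.02647 s.
t = 132.6/5819 + 0.02647 = 0.04926 s.

0.049 s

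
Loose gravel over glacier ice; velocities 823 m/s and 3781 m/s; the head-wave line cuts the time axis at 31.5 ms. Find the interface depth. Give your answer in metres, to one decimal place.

θ_c = arcsin(823/3781) = 12.57°; cos θ_c = 0.9760.
tᵢ = 2h cos θ_c/V₁ ⇒ h = tᵢ·V₁/(2 cos θ_c) = 0.0315·823/(2·0.9760) = 13.28 m.

13.3 m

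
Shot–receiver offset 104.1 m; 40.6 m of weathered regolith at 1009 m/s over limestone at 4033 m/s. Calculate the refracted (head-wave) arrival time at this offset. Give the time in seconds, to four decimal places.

θ_c = arcsin(V₁/V₂) = arcsin(1009/4033) = 14.49°, cos θ_c = 0.9682.
Intercept time tᵢ = 2h cos θ_c / V₁ = 2·40.6·0.9682/1009 = 0.07792 s.
t = x/V₂ + tᵢ = 104.1/4033 + 0.07792 = 0.10373 s.

0.1037 s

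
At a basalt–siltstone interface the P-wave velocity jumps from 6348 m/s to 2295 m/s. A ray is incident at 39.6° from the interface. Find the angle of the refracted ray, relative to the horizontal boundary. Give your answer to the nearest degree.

Angle from the normal: 90° − 39.6° = 50.4°.
sin θ₁/V₁ = sin θ₂/V₂ ⇒ sin θ₂ = 2295·sin 50.4°/6348 = 2295·0.7705/6348 = 0.2786.
θ₂ = sin⁻¹(0.2786) = 16.17° (from vertical).
From the interface: 90° − 16.17° = 73.83°.

74°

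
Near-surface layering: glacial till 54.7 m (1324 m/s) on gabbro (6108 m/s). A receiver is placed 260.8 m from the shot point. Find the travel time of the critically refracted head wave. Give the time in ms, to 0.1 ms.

123.4 ms

t = x/V₂ + 2h·√(V₂²−V₁²)/(V₁V₂).
√(V₂²−V₁²) = √(6108²−1324²) = 5962.8 m/s; delay term = 2·54.7·5962.8/(1324·6108) = 0.08066 s.
t = 260.8/6108 + 0.08066 = 0.12336 s.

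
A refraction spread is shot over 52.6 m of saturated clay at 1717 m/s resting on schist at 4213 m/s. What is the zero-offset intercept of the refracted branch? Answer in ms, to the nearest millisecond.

tᵢ = 2h·√(V₂²−V₁²)/(V₁V₂).
√(V₂²−V₁²) = √(4213²−1717²) = 3847.2 m/s.
tᵢ = 2·52.6·3847.2/(1717·4213) = 0.05595 s.

56 ms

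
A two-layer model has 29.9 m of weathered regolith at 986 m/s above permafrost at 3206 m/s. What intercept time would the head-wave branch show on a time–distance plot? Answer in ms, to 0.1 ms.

θ_c = arcsin(V₁/V₂) = arcsin(986/3206) = 17.91°; cos θ_c = 0.9515.
tᵢ = 2h·cos θ_c / V₁ = 2·29.9·0.9515 / 986 = 0.05771 s.

57.7 ms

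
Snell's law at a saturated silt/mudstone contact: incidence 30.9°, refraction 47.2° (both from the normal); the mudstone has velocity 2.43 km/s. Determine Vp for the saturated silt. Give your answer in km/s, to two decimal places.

1.70 km/s

Snell's law: sin 30.9°/V₁ = sin 47.2°/V₂.
V₁ = V₂·sin 30.9°/sin 47.2° = 2.43 × 0.6999 = 1.70 km/s.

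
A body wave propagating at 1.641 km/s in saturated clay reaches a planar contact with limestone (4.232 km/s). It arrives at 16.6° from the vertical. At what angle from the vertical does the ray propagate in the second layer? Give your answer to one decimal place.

47.5°

sin θ₁/V₁ = sin θ₂/V₂ ⇒ sin θ₂ = 4.232·sin 16.6°/1.641 = 4.232·0.2857/1.641 = 0.7368.
θ₂ = arcsin 0.7368 = 47.46° from the normal.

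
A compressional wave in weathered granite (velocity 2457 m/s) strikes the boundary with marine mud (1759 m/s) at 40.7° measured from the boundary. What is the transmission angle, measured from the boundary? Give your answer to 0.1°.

Convert to the normal: θ₁ = 90° − 40.7° = 49.3°.
sin θ₁/V₁ = sin θ₂/V₂ ⇒ sin θ₂ = 1759·sin 49.3°/2457 = 1759·0.7581/2457 = 0.5428.
θ₂ = sin⁻¹(0.5428) = 32.87° (from vertical).
From the interface: 90° − 32.87° = 57.13°.

57.1°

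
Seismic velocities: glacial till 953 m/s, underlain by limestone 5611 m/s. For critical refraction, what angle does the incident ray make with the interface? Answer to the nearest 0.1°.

Critical incidence: sin θ_c = V₁/V₂ = 953/5611 = 0.1698.
θ_c = arcsin 0.1698 = 9.78°.
Measured from the interface: 90° − 9.78° = 80.22°.

80.2°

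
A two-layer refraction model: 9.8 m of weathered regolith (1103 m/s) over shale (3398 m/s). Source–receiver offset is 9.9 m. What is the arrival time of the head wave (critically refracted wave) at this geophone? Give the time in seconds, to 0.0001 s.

0.0197 s

t = x/V₂ + 2h·√(V₂²−V₁²)/(V₁V₂).
√(V₂²−V₁²) = √(3398²−1103²) = 3214.0 m/s; delay term = 2·9.8·3214.0/(1103·3398) = 0.01681 s.
t = 9.9/3398 + 0.01681 = 0.01972 s.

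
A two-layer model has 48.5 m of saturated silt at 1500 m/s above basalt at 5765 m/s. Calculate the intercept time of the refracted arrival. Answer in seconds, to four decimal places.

0.0624 s

θ_c = arcsin(V₁/V₂) = arcsin(1500/5765) = 15.08°; cos θ_c = 0.9656.
tᵢ = 2h·cos θ_c / V₁ = 2·48.5·0.9656 / 1500 = 0.06244 s.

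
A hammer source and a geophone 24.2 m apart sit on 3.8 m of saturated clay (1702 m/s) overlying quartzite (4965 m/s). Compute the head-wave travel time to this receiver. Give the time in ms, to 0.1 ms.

t = x/V₂ + 2h·√(V₂²−V₁²)/(V₁V₂).
√(V₂²−V₁²) = √(4965²−1702²) = 4664.2 m/s; delay term = 2·3.8·4664.2/(1702·4965) = 0.00419 s.
t = 24.2/4965 + 0.00419 = 0.00907 s.

9.1 ms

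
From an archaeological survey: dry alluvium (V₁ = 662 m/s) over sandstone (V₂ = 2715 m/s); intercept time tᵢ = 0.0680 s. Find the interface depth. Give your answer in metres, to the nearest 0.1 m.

θ_c = arcsin(662/2715) = 14.11°; cos θ_c = 0.9698.
tᵢ = 2h cos θ_c/V₁ ⇒ h = tᵢ·V₁/(2 cos θ_c) = 0.068·662/(2·0.9698) = 23.21 m.

23.2 m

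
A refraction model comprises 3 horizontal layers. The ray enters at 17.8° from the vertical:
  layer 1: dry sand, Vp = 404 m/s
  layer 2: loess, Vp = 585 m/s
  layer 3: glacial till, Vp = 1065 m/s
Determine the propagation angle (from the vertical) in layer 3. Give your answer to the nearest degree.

54°

Snell's law across each interface conserves sin θ / V, so sin θ_3 = V_3·sin θ₁/V₁.
sin θ_3 = 1065 × sin 17.8° / 404 = 0.8059.
θ_3 = 53.69° from the vertical.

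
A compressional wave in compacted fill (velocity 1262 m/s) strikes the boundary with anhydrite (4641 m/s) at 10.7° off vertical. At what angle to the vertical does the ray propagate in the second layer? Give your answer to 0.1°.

43.1°

Snell's law: sin θ₂ = (V₂/V₁)·sin θ₁ = (4641/1262)·sin 10.7° = 0.6828.
θ₂ = sin⁻¹(0.6828) = 43.06° (from vertical).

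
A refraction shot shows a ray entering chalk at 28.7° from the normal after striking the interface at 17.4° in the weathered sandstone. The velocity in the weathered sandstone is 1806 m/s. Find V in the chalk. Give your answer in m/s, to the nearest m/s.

2900 m/s

sin 17.4° = 0.2990; sin 28.7° = 0.4802.
V₂ = V₁·(sin θ₂/sin θ₁) = 1806·(0.4802/0.2990) = 2900.22 m/s.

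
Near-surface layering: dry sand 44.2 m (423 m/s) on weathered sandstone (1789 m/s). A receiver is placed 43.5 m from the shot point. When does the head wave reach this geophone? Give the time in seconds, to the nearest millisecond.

0.227 s

t = x/V₂ + 2h·√(V₂²−V₁²)/(V₁V₂).
√(V₂²−V₁²) = √(1789²−423²) = 1738.3 m/s; delay term = 2·44.2·1738.3/(423·1789) = 0.20306 s.
t = 43.5/1789 + 0.20306 = 0.22737 s.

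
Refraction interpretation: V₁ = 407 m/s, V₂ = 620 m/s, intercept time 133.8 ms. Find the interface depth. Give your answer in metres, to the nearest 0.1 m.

36.1 m

h = tᵢ·V₁·V₂ / (2·√(V₂²−V₁²)).
√(V₂²−V₁²) = √(620² − 407²) = 467.7 m/s.
h = 0.1338 s × 407 × 620 / (2 × 467.7) = 36.09 m.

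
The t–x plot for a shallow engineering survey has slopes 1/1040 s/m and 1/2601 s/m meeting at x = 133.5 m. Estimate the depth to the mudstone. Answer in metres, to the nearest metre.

h = (x_cross/2)·√((V₂−V₁)/(V₂+V₁)).
(V₂−V₁)/(V₂+V₁) = (2601−1040)/(2601+1040) = 0.4287; √ = 0.6548.
h = (133.5/2)·0.6548 = 43.71 m.

44 m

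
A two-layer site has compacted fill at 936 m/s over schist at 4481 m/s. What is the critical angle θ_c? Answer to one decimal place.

12.1°

Critical incidence: sin θ_c = V₁/V₂ = 936/4481 = 0.2089.
θ_c = arcsin 0.2089 = 12.06°.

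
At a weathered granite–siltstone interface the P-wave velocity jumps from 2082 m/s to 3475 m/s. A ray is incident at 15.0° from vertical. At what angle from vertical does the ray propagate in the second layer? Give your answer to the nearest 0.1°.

Snell's law: sin θ₂ = (V₂/V₁)·sin θ₁ = (3475/2082)·sin 15.0° = 0.4320.
θ₂ = arcsin 0.4320 = 25.59° from the normal.

25.6°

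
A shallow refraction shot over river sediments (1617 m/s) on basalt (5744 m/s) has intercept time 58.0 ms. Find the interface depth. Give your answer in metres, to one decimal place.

48.9 m

h = tᵢ·V₁·V₂ / (2·√(V₂²−V₁²)).
√(V₂²−V₁²) = √(5744² − 1617²) = 5511.7 m/s.
h = 0.058 s × 1617 × 5744 / (2 × 5511.7) = 48.87 m.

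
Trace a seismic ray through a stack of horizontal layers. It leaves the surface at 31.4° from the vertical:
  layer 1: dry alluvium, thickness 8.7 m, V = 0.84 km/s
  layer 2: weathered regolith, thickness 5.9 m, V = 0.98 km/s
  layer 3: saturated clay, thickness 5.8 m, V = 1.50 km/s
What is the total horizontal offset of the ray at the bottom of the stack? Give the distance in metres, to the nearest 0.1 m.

24.5 m

p = sin θ₁/V₁ = sin 31.4°/0.84 = 6.2025e-01 s/km is conserved through the stack.
Layer 1: θ = 31.40°; offset = 8.7·tan 31.40° = 5.311 m.
Layer 2: sin θ = p·0.98 = 0.6078 → θ = 37.43°; offset = 5.9·tan 37.43° = 4.516 m.
Layer 3: sin θ = p·1.50 = 0.9304 → θ = 68.49°; offset = 5.8·tan 68.49° = 14.719 m.
Summing the layer offsets gives 24.546 m.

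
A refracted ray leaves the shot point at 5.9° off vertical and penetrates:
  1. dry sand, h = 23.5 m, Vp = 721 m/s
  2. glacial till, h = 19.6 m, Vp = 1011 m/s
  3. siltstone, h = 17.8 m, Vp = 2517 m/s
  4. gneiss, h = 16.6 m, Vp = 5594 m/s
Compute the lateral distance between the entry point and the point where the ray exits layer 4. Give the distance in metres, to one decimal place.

34.1 m

Apply Snell's law at each interface; in layer i the horizontal offset is hᵢ·tan θᵢ.
Layer 1: θ = 5.90°; offset = 23.5·tan 5.90° = 2.428 m.
Layer 2: sin θ = 1011·sin 5.9°/721 = 0.1441, θ = 8.29°; offset = 19.6·tan 8.29° = 2.855 m.
Layer 3: sin θ = 2517·sin 5.9°/721 = 0.3588, θ = 21.03°; offset = 17.8·tan 21.03° = 6.843 m.
Layer 4: sin θ = 5594·sin 5.9°/721 = 0.7975, θ = 52.90°; offset = 16.6·tan 52.90° = 21.945 m.
Summing the layer offsets gives 34.072 m.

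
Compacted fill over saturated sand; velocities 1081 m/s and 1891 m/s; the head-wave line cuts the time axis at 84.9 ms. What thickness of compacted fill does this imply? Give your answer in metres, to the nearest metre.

56 m

θ_c = arcsin(1081/1891) = 34.87°; cos θ_c = 0.8205.
tᵢ = 2h cos θ_c/V₁ ⇒ h = tᵢ·V₁/(2 cos θ_c) = 0.0849·1081/(2·0.8205) = 55.93 m.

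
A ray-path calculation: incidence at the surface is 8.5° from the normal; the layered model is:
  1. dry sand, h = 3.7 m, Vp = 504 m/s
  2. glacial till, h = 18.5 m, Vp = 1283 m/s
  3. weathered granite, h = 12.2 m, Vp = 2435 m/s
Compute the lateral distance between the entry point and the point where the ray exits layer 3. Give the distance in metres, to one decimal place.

Apply Snell's law at each interface; in layer i the horizontal offset is hᵢ·tan θᵢ.
Layer 1: θ = 8.50°; offset = 3.7·tan 8.50° = 0.553 m.
Layer 2: sin θ = 1283·sin 8.5°/504 = 0.3763, θ = 22.10°; offset = 18.5·tan 22.10° = 7.513 m.
Layer 3: sin θ = 2435·sin 8.5°/504 = 0.7141, θ = 45.57°; offset = 12.2·tan 45.57° = 12.446 m.
Σ offsets = 20.512 m.

20.5 m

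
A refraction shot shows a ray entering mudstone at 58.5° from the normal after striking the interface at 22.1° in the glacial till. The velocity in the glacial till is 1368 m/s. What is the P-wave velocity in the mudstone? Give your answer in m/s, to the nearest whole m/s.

3100 m/s

sin 22.1° = 0.3762; sin 58.5° = 0.8526.
V₂ = V₁·(sin θ₂/sin θ₁) = 1368·(0.8526/0.3762) = 3100.31 m/s.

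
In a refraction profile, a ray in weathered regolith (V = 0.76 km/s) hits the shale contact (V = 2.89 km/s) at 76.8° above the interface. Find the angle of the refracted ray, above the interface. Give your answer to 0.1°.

Angle from the normal: 90° − 76.8° = 13.2°.
sin θ₁/V₁ = sin θ₂/V₂ ⇒ sin θ₂ = 2.89·sin 13.2°/0.76 = 2.89·0.2284/0.76 = 0.8683.
θ₂ = sin⁻¹(0.8683) = 60.27° (from vertical).
From the interface: 90° − 60.27° = 29.73°.

29.7°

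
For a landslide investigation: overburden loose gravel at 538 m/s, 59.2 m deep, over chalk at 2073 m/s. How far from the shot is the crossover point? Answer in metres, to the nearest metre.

x_cross = 2h·√((V₂+V₁)/(V₂−V₁)).
(V₂+V₁)/(V₂−V₁) = (2073+538)/(2073−538) = 1.7010; √ = 1.3042.
x_cross = 2·59.2·1.3042 = 154.42 m.

154 m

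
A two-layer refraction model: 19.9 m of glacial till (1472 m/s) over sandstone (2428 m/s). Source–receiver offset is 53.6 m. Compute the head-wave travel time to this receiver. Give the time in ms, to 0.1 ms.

θ_c = arcsin(V₁/V₂) = arcsin(1472/2428) = 37.32°, cos θ_c = 0.7953.
Intercept time tᵢ = 2h cos θ_c / V₁ = 2·19.9·0.7953/1472 = 0.02150 s.
t = x/V₂ + tᵢ = 53.6/2428 + 0.02150 = 0.04358 s.

43.6 ms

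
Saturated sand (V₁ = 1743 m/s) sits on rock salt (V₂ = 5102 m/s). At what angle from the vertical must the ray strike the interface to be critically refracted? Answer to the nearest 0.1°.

20.0°

At critical incidence the refracted ray runs along the interface (θ₂ = 90°), so sin θ_c = V₁/V₂.
θ_c = arcsin(1743/5102) = arcsin 0.3416 = 19.98°.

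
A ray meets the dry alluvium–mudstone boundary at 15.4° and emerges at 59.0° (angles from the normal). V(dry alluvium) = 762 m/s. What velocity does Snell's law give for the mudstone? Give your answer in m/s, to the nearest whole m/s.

sin 15.4° = 0.2656; sin 59.0° = 0.8572.
V₂ = V₁·(sin θ₂/sin θ₁) = 762·(0.8572/0.2656) = 2459.60 m/s.

2460 m/s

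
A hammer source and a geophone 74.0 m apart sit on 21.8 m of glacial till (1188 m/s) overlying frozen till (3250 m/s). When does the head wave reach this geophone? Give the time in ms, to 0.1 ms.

θ_c = arcsin(V₁/V₂) = arcsin(1188/3250) = 21.44°, cos θ_c = 0.9308.
Intercept time tᵢ = 2h cos θ_c / V₁ = 2·21.8·0.9308/1188 = 0.03416 s.
t = x/V₂ + tᵢ = 74.0/3250 + 0.03416 = 0.05693 s.

56.9 ms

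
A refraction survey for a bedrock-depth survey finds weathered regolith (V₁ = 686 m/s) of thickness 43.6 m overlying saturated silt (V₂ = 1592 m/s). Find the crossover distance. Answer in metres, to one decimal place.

x_cross = 2h·√((V₂+V₁)/(V₂−V₁)).
(V₂+V₁)/(V₂−V₁) = (1592+686)/(1592−686) = 2.5143; √ = 1.5857.
x_cross = 2·43.6·1.5857 = 138.27 m.

138.3 m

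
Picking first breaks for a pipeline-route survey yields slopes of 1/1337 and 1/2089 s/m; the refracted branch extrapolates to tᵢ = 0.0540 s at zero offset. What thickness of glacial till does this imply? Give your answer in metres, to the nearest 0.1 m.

θ_c = arcsin(1337/2089) = 39.79°; cos θ_c = 0.7684.
tᵢ = 2h cos θ_c/V₁ ⇒ h = tᵢ·V₁/(2 cos θ_c) = 0.054·1337/(2·0.7684) = 46.98 m.

47.0 m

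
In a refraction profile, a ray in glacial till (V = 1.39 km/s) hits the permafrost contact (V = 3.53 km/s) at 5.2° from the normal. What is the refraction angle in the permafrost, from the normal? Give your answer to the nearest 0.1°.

13.3°

Snell's law: sin θ₂ = (V₂/V₁)·sin θ₁ = (3.53/1.39)·sin 5.2° = 0.2302.
θ₂ = arcsin 0.2302 = 13.31° from the normal.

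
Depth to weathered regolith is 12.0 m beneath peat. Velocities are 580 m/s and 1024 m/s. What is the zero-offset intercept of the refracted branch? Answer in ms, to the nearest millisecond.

θ_c = arcsin(V₁/V₂) = arcsin(580/1024) = 34.50°; cos θ_c = 0.8241.
tᵢ = 2h·cos θ_c / V₁ = 2·12.0·0.8241 / 580 = 0.03410 s.

34 ms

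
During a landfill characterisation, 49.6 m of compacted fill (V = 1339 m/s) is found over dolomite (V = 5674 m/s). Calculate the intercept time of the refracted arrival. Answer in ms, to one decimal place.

tᵢ = 2h·√(V₂²−V₁²)/(V₁V₂).
√(V₂²−V₁²) = √(5674²−1339²) = 5513.7 m/s.
tᵢ = 2·49.6·5513.7/(1339·5674) = 0.07199 s.

72.0 ms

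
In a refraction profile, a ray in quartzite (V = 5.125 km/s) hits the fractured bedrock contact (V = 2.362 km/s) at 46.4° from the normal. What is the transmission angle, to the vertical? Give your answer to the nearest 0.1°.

19.5°

Snell's law: sin θ₂ = (V₂/V₁)·sin θ₁ = (2.362/5.125)·sin 46.4° = 0.3338.
θ₂ = sin⁻¹(0.3338) = 19.50° (from vertical).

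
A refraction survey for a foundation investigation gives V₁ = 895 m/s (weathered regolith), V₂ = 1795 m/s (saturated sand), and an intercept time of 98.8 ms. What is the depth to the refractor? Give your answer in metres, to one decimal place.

51.0 m

θ_c = arcsin(895/1795) = 29.91°; cos θ_c = 0.8668.
tᵢ = 2h cos θ_c/V₁ ⇒ h = tᵢ·V₁/(2 cos θ_c) = 0.0988·895/(2·0.8668) = 51.01 m.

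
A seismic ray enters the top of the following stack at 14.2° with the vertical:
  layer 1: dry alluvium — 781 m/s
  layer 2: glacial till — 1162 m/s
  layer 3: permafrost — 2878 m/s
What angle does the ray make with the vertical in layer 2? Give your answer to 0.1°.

Ray parameter p = sin 14.2° / 781 = 3.1409e-04 s/m.
sin θ_2 = p·V_2 = 3.1409e-04 × 1162 = 0.3650.
θ_2 = arcsin 0.3650 = 21.41°.

21.4°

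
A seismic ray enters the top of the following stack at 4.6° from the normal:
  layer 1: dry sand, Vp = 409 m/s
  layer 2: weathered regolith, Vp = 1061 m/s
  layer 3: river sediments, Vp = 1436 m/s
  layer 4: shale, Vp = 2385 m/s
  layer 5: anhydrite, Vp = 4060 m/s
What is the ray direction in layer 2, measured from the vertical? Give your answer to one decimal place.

Ray parameter p = sin 4.6° / 409 = 1.9609e-04 s/m.
sin θ_2 = p·V_2 = 1.9609e-04 × 1061 = 0.2080.
θ_2 = arcsin 0.2080 = 12.01°.

12.0°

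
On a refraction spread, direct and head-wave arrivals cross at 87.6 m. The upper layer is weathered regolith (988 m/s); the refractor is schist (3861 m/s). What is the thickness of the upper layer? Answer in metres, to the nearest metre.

x_cross = 2h·√((V₂+V₁)/(V₂−V₁)) → h = x_cross / (2·√((V₂+V₁)/(V₂−V₁))).
√((V₂+V₁)/(V₂−V₁)) = √((3861+988)/(3861−988)) = 1.2991.
h = 87.6 / (2·1.2991) = 33.71 m.

34 m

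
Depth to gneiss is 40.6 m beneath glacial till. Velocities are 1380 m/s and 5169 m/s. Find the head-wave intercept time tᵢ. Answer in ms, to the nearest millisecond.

θ_c = arcsin(V₁/V₂) = arcsin(1380/5169) = 15.48°; cos θ_c = 0.9637.
tᵢ = 2h·cos θ_c / V₁ = 2·40.6·0.9637 / 1380 = 0.05670 s.

57 ms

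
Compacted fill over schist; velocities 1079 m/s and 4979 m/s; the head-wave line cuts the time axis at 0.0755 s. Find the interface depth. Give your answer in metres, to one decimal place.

41.7 m

h = tᵢ·V₁·V₂ / (2·√(V₂²−V₁²)).
√(V₂²−V₁²) = √(4979² − 1079²) = 4860.7 m/s.
h = 0.0755 s × 1079 × 4979 / (2 × 4860.7) = 41.72 m.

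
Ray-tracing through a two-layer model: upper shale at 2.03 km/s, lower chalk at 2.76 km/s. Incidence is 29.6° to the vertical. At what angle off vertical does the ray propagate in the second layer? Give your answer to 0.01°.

42.19°

Snell's law: sin θ₂ = (V₂/V₁)·sin θ₁ = (2.76/2.03)·sin 29.6° = 0.6716.
θ₂ = sin⁻¹(0.6716) = 42.19° (from vertical).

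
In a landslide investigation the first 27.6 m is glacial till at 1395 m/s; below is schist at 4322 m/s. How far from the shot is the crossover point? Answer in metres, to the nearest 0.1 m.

77.1 m

x_cross = 2h·√((V₂+V₁)/(V₂−V₁)).
(V₂+V₁)/(V₂−V₁) = (4322+1395)/(4322−1395) = 1.9532; √ = 1.3976.
x_cross = 2·27.6·1.3976 = 77.15 m.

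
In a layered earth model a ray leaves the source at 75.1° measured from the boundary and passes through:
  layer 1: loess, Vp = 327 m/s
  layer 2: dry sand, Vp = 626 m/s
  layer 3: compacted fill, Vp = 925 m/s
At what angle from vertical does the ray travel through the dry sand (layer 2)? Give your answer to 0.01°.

From the normal: θ₁ = 90° − 75.1° = 14.9°.
Ray parameter p = sin 14.9° / 327 = 7.8634e-04 s/m.
sin θ_2 = p·V_2 = 7.8634e-04 × 626 = 0.4922.
θ_2 = arcsin 0.4922 = 29.49°.

29.49°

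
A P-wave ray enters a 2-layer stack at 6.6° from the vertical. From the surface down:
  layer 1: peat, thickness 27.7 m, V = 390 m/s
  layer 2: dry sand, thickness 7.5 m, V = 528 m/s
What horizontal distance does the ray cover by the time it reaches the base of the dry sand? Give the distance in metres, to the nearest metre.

Ray parameter p = sin 6.6° / 390 m/s = 2.9471e-04 s/m.
Layer 1: θ = 6.60°; offset = 27.7·tan 6.60° = 3.205 m.
Layer 2: sin θ = p·528 = 0.1556 → θ = 8.95°; offset = 7.5·tan 8.95° = 1.181 m.
Summing the layer offsets gives 4.386 m.

4 m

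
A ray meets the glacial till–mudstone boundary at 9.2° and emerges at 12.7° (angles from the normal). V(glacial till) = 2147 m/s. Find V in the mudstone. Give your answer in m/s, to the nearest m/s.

sin 9.2° = 0.1599; sin 12.7° = 0.2198.
V₂ = V₁·(sin θ₂/sin θ₁) = 2147·(0.2198/0.1599) = 2952.25 m/s.

2952 m/s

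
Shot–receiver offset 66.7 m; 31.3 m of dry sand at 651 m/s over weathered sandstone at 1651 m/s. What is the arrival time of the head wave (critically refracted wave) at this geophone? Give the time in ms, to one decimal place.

θ_c = arcsin(V₁/V₂) = arcsin(651/1651) = 23.22°, cos θ_c = 0.9190.
Intercept time tᵢ = 2h cos θ_c / V₁ = 2·31.3·0.9190/651 = 0.08837 s.
t = x/V₂ + tᵢ = 66.7/1651 + 0.08837 = 0.12877 s.

128.8 ms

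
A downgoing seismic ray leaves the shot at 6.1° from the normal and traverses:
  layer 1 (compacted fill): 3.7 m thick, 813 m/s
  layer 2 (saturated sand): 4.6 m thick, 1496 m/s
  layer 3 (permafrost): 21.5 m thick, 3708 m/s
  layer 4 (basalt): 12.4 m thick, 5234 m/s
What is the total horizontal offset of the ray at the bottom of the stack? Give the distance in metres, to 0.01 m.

p = sin θ₁/V₁ = sin 6.1°/813 = 1.3071e-04 s/m is conserved through the stack.
Layer 1: θ = 6.10°; offset = 3.7·tan 6.10° = 0.3954 m.
Layer 2: sin θ = p·1496 = 0.1955 → θ = 11.28°; offset = 4.6·tan 11.28° = 0.9172 m.
Layer 3: sin θ = p·3708 = 0.4847 → θ = 28.99°; offset = 21.5·tan 28.99° = 11.9128 m.
Layer 4: sin θ = p·5234 = 0.6841 → θ = 43.17°; offset = 12.4·tan 43.17° = 11.6306 m.
Summing the layer offsets gives 24.8559 m.

24.86 m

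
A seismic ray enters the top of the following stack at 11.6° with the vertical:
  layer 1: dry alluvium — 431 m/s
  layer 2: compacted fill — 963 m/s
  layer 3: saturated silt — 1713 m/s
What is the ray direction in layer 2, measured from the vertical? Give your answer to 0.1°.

26.7°

Ray parameter p = sin 11.6° / 431 = 4.6654e-04 s/m.
sin θ_2 = p·V_2 = 4.6654e-04 × 963 = 0.4493.
θ_2 = 26.70° from the vertical.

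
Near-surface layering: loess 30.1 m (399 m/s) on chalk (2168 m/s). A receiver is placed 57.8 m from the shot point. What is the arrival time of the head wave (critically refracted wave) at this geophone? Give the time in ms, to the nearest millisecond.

175 ms

θ_c = arcsin(V₁/V₂) = arcsin(399/2168) = 10.61°, cos θ_c = 0.9829.
Intercept time tᵢ = 2h cos θ_c / V₁ = 2·30.1·0.9829/399 = 0.14830 s.
t = x/V₂ + tᵢ = 57.8/2168 + 0.14830 = 0.17496 s.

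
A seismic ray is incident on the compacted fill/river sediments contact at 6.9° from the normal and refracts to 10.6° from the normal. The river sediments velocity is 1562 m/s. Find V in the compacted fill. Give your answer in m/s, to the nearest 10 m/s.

Snell's law: sin 6.9°/V₁ = sin 10.6°/V₂.
V₁ = V₂·sin 6.9°/sin 10.6° = 1562 × 0.6531 = 1020.13 m/s.

1020 m/s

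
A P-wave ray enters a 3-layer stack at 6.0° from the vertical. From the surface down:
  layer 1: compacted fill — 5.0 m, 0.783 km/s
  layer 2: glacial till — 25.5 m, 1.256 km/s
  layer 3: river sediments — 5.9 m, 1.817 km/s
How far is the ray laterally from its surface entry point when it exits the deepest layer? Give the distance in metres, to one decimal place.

Apply Snell's law at each interface; in layer i the horizontal offset is hᵢ·tan θᵢ.
Layer 1: θ = 6.00°; offset = 5.0·tan 6.00° = 0.526 m.
Layer 2: sin θ = 1.256·sin 6.0°/0.783 = 0.1677, θ = 9.65°; offset = 25.5·tan 9.65° = 4.337 m.
Layer 3: sin θ = 1.817·sin 6.0°/0.783 = 0.2426, θ = 14.04°; offset = 5.9·tan 14.04° = 1.475 m.
Total horizontal offset = 6.338 m.

6.3 m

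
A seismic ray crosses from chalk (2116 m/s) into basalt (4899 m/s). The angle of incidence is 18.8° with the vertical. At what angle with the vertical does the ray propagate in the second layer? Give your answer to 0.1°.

48.3°

sin θ₁/V₁ = sin θ₂/V₂ ⇒ sin θ₂ = 4899·sin 18.8°/2116 = 4899·0.3223/2116 = 0.7461.
θ₂ = sin⁻¹(0.7461) = 48.25° (from vertical).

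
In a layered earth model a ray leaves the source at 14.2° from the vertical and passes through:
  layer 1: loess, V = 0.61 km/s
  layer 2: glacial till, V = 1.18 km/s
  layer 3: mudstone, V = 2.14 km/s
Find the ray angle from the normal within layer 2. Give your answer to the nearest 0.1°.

Snell's law across each interface conserves sin θ / V, so sin θ_2 = V_2·sin θ₁/V₁.
sin θ_2 = 1.18 × sin 14.2° / 0.61 = 0.4745.
θ_2 = 28.33° from the vertical.

28.3°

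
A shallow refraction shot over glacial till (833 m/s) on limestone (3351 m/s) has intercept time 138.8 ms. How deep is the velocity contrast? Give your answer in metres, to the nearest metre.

h = tᵢ·V₁·V₂ / (2·√(V₂²−V₁²)).
√(V₂²−V₁²) = √(3351² − 833²) = 3245.8 m/s.
h = 0.1388 s × 833 × 3351 / (2 × 3245.8) = 59.68 m.

60 m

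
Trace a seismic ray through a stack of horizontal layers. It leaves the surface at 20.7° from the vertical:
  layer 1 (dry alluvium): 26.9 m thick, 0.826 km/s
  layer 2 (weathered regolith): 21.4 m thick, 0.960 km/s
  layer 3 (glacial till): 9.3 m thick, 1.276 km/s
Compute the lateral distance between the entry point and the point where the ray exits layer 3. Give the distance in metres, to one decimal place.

25.9 m

Apply Snell's law at each interface; in layer i the horizontal offset is hᵢ·tan θᵢ.
Layer 1: θ = 20.70°; offset = 26.9·tan 20.70° = 10.165 m.
Layer 2: sin θ = 0.960·sin 20.7°/0.826 = 0.4108, θ = 24.26°; offset = 21.4·tan 24.26° = 9.643 m.
Layer 3: sin θ = 1.276·sin 20.7°/0.826 = 0.5460, θ = 33.10°; offset = 9.3·tan 33.10° = 6.062 m.
Σ offsets = 25.869 m.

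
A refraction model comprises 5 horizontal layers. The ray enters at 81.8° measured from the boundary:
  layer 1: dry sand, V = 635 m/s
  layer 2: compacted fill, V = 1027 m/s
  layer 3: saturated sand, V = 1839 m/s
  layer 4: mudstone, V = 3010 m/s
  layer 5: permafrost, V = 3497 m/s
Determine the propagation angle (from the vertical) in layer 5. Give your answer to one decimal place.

From the normal: θ₁ = 90° − 81.8° = 8.2°.
Ray parameter p = sin 8.2° / 635 = 2.2461e-04 s/m.
sin θ_5 = p·V_5 = 2.2461e-04 × 3497 = 0.7855.
θ_5 = 51.76° from the vertical.

51.8°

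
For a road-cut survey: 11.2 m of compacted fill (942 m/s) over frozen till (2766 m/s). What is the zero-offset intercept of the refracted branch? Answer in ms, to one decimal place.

22.4 ms

θ_c = arcsin(V₁/V₂) = arcsin(942/2766) = 19.91°; cos θ_c = 0.9402.
tᵢ = 2h·cos θ_c / V₁ = 2·11.2·0.9402 / 942 = 0.02236 s.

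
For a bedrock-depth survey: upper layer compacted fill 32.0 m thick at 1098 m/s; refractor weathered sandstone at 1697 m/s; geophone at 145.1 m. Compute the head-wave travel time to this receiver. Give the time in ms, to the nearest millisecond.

130 ms

θ_c = arcsin(V₁/V₂) = arcsin(1098/1697) = 40.32°, cos θ_c = 0.7625.
Intercept time tᵢ = 2h cos θ_c / V₁ = 2·32.0·0.7625/1098 = 0.04444 s.
t = x/V₂ + tᵢ = 145.1/1697 + 0.04444 = 0.12995 s.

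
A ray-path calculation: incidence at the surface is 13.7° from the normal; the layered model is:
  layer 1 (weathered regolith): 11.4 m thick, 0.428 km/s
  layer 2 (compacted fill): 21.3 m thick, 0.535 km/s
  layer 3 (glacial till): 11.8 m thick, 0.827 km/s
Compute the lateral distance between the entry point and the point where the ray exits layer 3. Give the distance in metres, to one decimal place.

15.5 m

Apply Snell's law at each interface; in layer i the horizontal offset is hᵢ·tan θᵢ.
Layer 1: θ = 13.70°; offset = 11.4·tan 13.70° = 2.779 m.
Layer 2: sin θ = 0.535·sin 13.7°/0.428 = 0.2960, θ = 17.22°; offset = 21.3·tan 17.22° = 6.602 m.
Layer 3: sin θ = 0.827·sin 13.7°/0.428 = 0.4576, θ = 27.23°; offset = 11.8·tan 27.23° = 6.073 m.
Summing the layer offsets gives 15.454 m.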